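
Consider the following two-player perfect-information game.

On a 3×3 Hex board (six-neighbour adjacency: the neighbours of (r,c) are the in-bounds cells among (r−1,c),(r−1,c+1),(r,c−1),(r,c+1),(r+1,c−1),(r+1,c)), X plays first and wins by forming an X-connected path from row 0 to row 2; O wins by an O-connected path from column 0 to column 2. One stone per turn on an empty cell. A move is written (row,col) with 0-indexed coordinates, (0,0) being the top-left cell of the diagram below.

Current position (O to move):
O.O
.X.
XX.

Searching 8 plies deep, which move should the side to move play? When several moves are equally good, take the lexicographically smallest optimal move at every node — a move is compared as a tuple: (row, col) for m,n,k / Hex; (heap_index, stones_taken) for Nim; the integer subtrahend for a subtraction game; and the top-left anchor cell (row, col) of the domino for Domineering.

O's best at [O.O/.X./XX.]: (0,1)

ply 1, O at O.O/.X./XX. | (0,1)=+1→OOO/.X./XX.*; (1,0)=-1→O.O/OX./XX.; (1,2)=-1→O.O/.XO/XX.; (2,2)=-1→O.O/.X./XXO
ply 2: OOO/.X./XX. is terminal -1 (X); from O.O/.X./XX. depth 8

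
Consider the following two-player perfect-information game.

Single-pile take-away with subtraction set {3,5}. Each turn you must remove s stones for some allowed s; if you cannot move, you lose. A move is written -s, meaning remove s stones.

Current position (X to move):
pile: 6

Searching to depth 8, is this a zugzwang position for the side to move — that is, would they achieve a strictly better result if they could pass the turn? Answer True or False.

p1 X@[6]: -3[3]-1 -5[1]+1*
p2 O@[1] terminal -1; root [6] d8
if X skipped the turn, O would face:
~ p1 O@[6]: -3[3]-1 -5[1]+1*
~ p2 X@[1] terminal -1; root [6] d8
compare (X): move=+1 vs pass=-1

zugzwang(6, X) = False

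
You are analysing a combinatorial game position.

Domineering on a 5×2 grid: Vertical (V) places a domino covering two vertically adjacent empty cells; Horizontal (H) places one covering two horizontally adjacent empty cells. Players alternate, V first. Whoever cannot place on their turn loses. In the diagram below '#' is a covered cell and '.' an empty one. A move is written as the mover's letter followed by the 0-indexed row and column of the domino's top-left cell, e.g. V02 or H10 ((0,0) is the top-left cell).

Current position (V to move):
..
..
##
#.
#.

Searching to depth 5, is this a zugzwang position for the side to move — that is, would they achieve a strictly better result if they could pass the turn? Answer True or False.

ply 1, V at ../../##/#./#. | V00=+1→#./#./##/#./#.*; V01=+1→.#/.#/##/#./#.; V31=-1→../../##/##/##
ply 2: #./#./##/#./#. is terminal -1 (H); from ../../##/#./#. depth 5
suppose V passes — search the same position with H to move:
pass> ply 1, H at ../../##/#./#. | H00=+1→##/../##/#./#.*; H10=+1→../##/##/#./#.
pass> ply 2, V at ##/../##/#./#. | V31=-1→##/../##/##/##*
pass> ply 3, H at ##/../##/##/## | H10=+1→##/##/##/##/##*
pass> ply 4: ##/##/##/##/## is terminal -1 (V); from ../../##/#./#. depth 5
for V: play +1, pass -1

zugzwang(../../##/#./#., V) = False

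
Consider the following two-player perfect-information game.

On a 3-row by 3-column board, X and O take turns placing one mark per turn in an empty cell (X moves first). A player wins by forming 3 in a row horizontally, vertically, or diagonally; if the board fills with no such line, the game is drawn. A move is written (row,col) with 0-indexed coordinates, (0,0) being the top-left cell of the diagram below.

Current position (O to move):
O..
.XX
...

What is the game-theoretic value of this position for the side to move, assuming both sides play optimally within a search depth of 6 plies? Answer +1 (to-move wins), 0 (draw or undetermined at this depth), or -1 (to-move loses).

value(O../.XX/..., O) = 0

ply 1, O at O../.XX/... | (0,1)=-1→OO./.XX/...; (0,2)=-1→O.O/.XX/...; (1,0)=+0→O../OXX/...*; (2,0)=-1→O../.XX/O..; (2,1)=-1→O../.XX/.O.; (2,2)=-1→O../.XX/..O
ply 2, X at O../OXX/... | (0,1)=-1→OX./OXX/...; (0,2)=-1→O.X/OXX/...; (2,0)=+0→O../OXX/X..*; (2,1)=-1→O../OXX/.X.; (2,2)=-1→O../OXX/..X
ply 3, O at O../OXX/X.. | (0,1)=-1→OO./OXX/X..; (0,2)=+0→O.O/OXX/X..*; (2,1)=-1→O../OXX/XO.; (2,2)=-1→O../OXX/X.O
ply 4, X at O.O/OXX/X.. | (0,1)=+0→OXO/OXX/X..*; (2,1)=-1→O.O/OXX/XX.; (2,2)=-1→O.O/OXX/X.X
ply 5, O at OXO/OXX/X.. | (2,1)=+0→OXO/OXX/XO.*; (2,2)=-1→OXO/OXX/X.O
ply 6, X at OXO/OXX/XO. | (2,2)=+0→OXO/OXX/XOX*
ply 7: OXO/OXX/XOX is terminal +0 (O); from O../.XX/... depth 6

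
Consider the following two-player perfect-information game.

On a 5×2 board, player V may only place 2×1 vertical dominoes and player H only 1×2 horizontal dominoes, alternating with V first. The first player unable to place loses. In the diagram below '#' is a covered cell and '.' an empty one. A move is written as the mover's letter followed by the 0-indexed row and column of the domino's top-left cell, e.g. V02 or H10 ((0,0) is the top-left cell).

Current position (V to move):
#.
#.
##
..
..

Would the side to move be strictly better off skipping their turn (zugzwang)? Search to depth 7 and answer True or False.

p1 V@[#./#./##/../..]: V01[##/##/##/../..]-1 V30[#./#./##/#./#.]+1* V31[#./#./##/.#/.#]+1
p2 H@[#./#./##/#./#.] terminal -1; root [#./#./##/../..] d7
if V skipped the turn, H would face:
~ p1 H@[#./#./##/../..]: H30[#./#./##/##/..]+1* H40[#./#./##/../##]+1
~ p2 V@[#./#./##/##/..]: V01[##/##/##/##/..]-1*
~ p3 H@[##/##/##/##/..]: H40[##/##/##/##/##]+1*
~ p4 V@[##/##/##/##/##] terminal -1; root [#./#./##/../..] d7
compare (V): move=+1 vs pass=-1

zugzwang(#./#./##/../.., V) = False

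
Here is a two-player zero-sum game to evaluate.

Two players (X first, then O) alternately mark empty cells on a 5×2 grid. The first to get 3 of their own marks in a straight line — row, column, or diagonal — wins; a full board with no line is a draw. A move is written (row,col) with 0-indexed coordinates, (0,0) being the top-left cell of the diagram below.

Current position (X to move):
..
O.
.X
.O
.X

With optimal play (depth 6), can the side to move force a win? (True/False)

X winning at [../O./.X/.O/.X]: False

[../O./.X/.O/.X] X move#1: (0,0):+0/X./O./.X/.O/.X*, (0,1):+0/.X/O./.X/.O/.X, (1,1):+0/../OX/.X/.O/.X, (2,0):+0/../O./XX/.O/.X, (3,0):+0/../O./.X/XO/.X, (4,0):-1/../O./.X/.O/XX
[X./O./.X/.O/.X] O move#2: (0,1):+0/XO/O./.X/.O/.X*, (1,1):+0/X./OO/.X/.O/.X, (2,0):+0/X./O./OX/.O/.X, (3,0):+0/X./O./.X/OO/.X, (4,0):+0/X./O./.X/.O/OX
[XO/O./.X/.O/.X] X move#3: (1,1):+0/XO/OX/.X/.O/.X*, (2,0):+0/XO/O./XX/.O/.X, (3,0):+0/XO/O./.X/XO/.X, (4,0):+0/XO/O./.X/.O/XX
[XO/OX/.X/.O/.X] O move#4: (2,0):+0/XO/OX/OX/.O/.X*, (3,0):+0/XO/OX/.X/OO/.X, (4,0):+0/XO/OX/.X/.O/OX
[XO/OX/OX/.O/.X] X move#5: (3,0):+0/XO/OX/OX/XO/.X*, (4,0):-1/XO/OX/OX/.O/XX
[XO/OX/OX/XO/.X] O move#6: (4,0):+0/XO/OX/OX/XO/OX*
[XO/OX/OX/XO/OX] end (terminal +0, X#7); searched ../O./.X/.O/.X to 6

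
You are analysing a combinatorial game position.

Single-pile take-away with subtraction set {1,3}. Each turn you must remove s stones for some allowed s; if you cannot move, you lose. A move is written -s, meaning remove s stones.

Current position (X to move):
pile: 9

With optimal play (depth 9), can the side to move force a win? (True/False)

X winning at [9]: True

ply 1, X at 9 | -1=+1→8*; -3=+1→6
ply 2, O at 8 | -1=-1→7*; -3=-1→5
ply 3, X at 7 | -1=+1→6*; -3=+1→4
ply 4, O at 6 | -1=-1→5*; -3=-1→3
ply 5, X at 5 | -1=+1→4*; -3=+1→2
ply 6, O at 4 | -1=-1→3*; -3=-1→1
ply 7, X at 3 | -1=+1→2*; -3=+1→0
ply 8, O at 2 | -1=-1→1*
ply 9, X at 1 | -1=+1→0*
ply 10: 0 is terminal -1 (O); from 9 depth 9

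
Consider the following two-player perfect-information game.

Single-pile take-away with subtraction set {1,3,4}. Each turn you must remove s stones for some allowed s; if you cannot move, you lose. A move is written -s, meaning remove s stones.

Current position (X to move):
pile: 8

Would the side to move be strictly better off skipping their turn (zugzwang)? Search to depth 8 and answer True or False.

p1 X@[8]: -1[7]+1* -3[5]-1 -4[4]-1
p2 O@[7]: -1[6]-1* -3[4]-1 -4[3]-1
p3 X@[6]: -1[5]-1 -3[3]-1 -4[2]+1*
p4 O@[2]: -1[1]-1*
p5 X@[1]: -1[0]+1*
p6 O@[0] terminal -1; root [8] d8
suppose X passes — search the same position with O to move:
pass> p1 O@[8]: -1[7]+1* -3[5]-1 -4[4]-1
pass> p2 X@[7]: -1[6]-1* -3[4]-1 -4[3]-1
pass> p3 O@[6]: -1[5]-1 -3[3]-1 -4[2]+1*
pass> p4 X@[2]: -1[1]-1*
pass> p5 O@[1]: -1[0]+1*
pass> p6 X@[0] terminal -1; root [8] d8
for X: play +1, pass -1

zugzwang(8, X) = False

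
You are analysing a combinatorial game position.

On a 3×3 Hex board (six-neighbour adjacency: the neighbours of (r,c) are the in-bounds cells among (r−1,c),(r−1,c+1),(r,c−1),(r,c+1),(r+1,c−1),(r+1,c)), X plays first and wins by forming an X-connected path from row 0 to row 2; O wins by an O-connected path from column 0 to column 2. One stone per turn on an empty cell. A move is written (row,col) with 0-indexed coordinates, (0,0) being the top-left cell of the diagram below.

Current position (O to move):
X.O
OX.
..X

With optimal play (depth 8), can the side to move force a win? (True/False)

p1 O@[X.O/OX./..X]: (0,1)[XOO/OX./..X]+1* (1,2)[X.O/OXO/..X]-1 (2,0)[X.O/OX./O.X]-1 (2,1)[X.O/OX./.OX]-1
p2 X@[XOO/OX./..X] terminal -1; root [X.O/OX./..X] d8

O winning at [X.O/OX./..X]: True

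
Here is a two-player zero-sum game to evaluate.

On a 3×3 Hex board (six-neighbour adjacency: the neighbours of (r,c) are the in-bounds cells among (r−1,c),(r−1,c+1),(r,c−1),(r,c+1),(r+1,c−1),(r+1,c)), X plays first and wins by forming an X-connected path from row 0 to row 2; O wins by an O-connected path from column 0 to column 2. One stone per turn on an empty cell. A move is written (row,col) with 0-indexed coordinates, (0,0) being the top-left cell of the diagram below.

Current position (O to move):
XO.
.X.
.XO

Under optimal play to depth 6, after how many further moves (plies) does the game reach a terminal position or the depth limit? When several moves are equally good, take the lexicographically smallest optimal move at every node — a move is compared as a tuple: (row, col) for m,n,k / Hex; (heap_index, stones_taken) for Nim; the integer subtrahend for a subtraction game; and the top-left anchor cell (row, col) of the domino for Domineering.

PV length from [XO./.X./.XO]: 2 plies

p1 O@[XO./.X./.XO]: (0,2)[XOO/.X./.XO]-1* (1,0)[XO./OX./.XO]-1 (1,2)[XO./.XO/.XO]-1 (2,0)[XO./.X./OXO]-1
p2 X@[XOO/.X./.XO]: (1,0)[XOO/XX./.XO]+1* (1,2)[XOO/.XX/.XO]-1 (2,0)[XOO/.X./XXO]-1
p3 O@[XOO/XX./.XO] terminal -1; root [XO./.X./.XO] d6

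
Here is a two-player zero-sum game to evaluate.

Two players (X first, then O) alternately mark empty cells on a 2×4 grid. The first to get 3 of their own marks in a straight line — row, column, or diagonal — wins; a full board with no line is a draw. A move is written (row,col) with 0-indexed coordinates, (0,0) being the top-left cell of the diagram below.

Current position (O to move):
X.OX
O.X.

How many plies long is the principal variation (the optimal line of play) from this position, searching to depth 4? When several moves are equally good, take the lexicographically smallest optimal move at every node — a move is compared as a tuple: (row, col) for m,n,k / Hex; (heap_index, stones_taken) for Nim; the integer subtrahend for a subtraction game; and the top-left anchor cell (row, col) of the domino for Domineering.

PV length from [X.OX/O.X.]: 3 plies

[X.OX/O.X.] O move#1: (0,1):+0/XOOX/O.X.*, (1,1):+0/X.OX/OOX., (1,3):+0/X.OX/O.XO
[XOOX/O.X.] X move#2: (1,1):+0/XOOX/OXX.*, (1,3):+0/XOOX/O.XX
[XOOX/OXX.] O move#3: (1,3):+0/XOOX/OXXO*
[XOOX/OXXO] end (terminal +0, X#4); searched X.OX/O.X. to 4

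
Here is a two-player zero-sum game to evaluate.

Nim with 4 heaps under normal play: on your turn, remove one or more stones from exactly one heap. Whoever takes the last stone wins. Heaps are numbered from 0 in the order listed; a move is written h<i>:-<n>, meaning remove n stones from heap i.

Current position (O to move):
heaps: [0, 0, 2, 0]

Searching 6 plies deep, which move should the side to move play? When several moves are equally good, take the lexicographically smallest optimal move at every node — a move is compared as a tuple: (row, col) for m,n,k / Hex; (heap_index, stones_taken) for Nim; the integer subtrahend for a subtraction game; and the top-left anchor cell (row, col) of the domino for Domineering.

ply 1, O at (0,0,2,0) | h2:-1=-1→(0,0,1,0); h2:-2=+1→(0,0,0,0)*
ply 2: (0,0,0,0) is terminal -1 (X); from (0,0,2,0) depth 6

O's best at [(0,0,2,0)]: h2:-2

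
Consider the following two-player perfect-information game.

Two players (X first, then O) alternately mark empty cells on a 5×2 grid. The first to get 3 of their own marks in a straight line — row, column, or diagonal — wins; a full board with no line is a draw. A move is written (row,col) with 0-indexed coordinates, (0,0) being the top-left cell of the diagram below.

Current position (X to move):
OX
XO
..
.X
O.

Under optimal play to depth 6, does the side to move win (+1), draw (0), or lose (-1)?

value(OX/XO/../.X/O., X) = 0

[OX/XO/../.X/O.] X move#1: (2,0):+0/OX/XO/X./.X/O.*, (2,1):+0/OX/XO/.X/.X/O., (3,0):+0/OX/XO/../XX/O., (4,1):+0/OX/XO/../.X/OX
[OX/XO/X./.X/O.] O move#2: (2,1):-1/OX/XO/XO/.X/O., (3,0):+0/OX/XO/X./OX/O.*, (4,1):-1/OX/XO/X./.X/OO
[OX/XO/X./OX/O.] X move#3: (2,1):+0/OX/XO/XX/OX/O.*, (4,1):+0/OX/XO/X./OX/OX
[OX/XO/XX/OX/O.] O move#4: (4,1):+0/OX/XO/XX/OX/OO*
[OX/XO/XX/OX/OO] end (terminal +0, X#5); searched OX/XO/../.X/O. to 6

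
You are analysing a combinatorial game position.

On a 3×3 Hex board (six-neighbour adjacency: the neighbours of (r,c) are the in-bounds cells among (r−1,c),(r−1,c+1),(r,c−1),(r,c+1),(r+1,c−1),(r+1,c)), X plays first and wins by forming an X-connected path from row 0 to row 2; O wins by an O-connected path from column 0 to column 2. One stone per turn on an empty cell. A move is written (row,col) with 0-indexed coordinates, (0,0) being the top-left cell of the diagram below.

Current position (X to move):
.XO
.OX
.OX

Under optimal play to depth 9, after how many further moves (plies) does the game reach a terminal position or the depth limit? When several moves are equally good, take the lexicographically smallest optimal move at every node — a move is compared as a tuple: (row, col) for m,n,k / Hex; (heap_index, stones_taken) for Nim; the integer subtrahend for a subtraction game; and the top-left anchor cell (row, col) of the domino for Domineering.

ply 1, X at .XO/.OX/.OX | (0,0)=-1→XXO/.OX/.OX*; (1,0)=-1→.XO/XOX/.OX; (2,0)=-1→.XO/.OX/XOX
ply 2, O at XXO/.OX/.OX | (1,0)=+1→XXO/OOX/.OX*; (2,0)=+1→XXO/.OX/OOX
ply 3: XXO/OOX/.OX is terminal -1 (X); from .XO/.OX/.OX depth 9

PV length from [.XO/.OX/.OX]: 2 plies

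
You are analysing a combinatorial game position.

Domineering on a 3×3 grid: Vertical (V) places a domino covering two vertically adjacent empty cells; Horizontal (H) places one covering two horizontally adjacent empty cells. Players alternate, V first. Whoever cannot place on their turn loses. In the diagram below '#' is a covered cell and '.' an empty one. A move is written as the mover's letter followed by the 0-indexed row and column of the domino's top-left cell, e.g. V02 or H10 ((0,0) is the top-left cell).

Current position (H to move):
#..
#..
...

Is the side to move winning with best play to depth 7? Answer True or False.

H winning at [#../#../...]: True

[#../#../...] H move#1: H01:-1/###/#../..., H11:+1/#../###/...*, H20:-1/#../#../##., H21:-1/#../#../.##
[#../###/...] end (terminal -1, V#2); searched #../#../... to 7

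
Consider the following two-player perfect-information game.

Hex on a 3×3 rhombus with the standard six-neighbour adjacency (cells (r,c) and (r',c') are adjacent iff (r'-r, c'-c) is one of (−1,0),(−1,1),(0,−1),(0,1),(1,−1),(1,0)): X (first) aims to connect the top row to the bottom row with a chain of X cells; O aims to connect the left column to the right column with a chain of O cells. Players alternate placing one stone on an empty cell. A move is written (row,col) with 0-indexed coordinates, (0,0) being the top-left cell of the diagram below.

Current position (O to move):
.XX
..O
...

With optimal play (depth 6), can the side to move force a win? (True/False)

[.XX/..O/...] O move#1: (0,0):-1/OXX/..O/..., (1,0):-1/.XX/O.O/..., (1,1):+1/.XX/.OO/...*, (2,0):+1/.XX/..O/O.., (2,1):-1/.XX/..O/.O., (2,2):-1/.XX/..O/..O
[.XX/.OO/...] X move#2: (0,0):-1/XXX/.OO/...*, (1,0):-1/.XX/XOO/..., (2,0):-1/.XX/.OO/X.., (2,1):-1/.XX/.OO/.X., (2,2):-1/.XX/.OO/..X
[XXX/.OO/...] O move#3: (1,0):+1/XXX/OOO/...*, (2,0):+1/XXX/.OO/O.., (2,1):+1/XXX/.OO/.O., (2,2):+1/XXX/.OO/..O
[XXX/OOO/...] end (terminal -1, X#4); searched .XX/..O/... to 6

O winning at [.XX/..O/...]: True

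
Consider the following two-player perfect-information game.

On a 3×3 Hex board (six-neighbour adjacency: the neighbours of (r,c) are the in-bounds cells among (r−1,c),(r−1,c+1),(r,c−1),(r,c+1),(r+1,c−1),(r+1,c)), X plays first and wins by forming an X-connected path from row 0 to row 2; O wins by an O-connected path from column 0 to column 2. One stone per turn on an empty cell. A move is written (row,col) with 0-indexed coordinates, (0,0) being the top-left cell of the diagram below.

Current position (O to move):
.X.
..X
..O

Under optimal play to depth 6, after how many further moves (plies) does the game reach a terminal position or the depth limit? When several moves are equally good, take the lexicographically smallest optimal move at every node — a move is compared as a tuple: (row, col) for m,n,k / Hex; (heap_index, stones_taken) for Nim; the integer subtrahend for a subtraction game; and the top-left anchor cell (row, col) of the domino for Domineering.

PV length from [.X./..X/..O]: 5 plies

[.X./..X/..O] O move#1: (0,0):-1/OX./..X/..O, (0,2):-1/.XO/..X/..O, (1,0):-1/.X./O.X/..O, (1,1):+1/.X./.OX/..O*, (2,0):-1/.X./..X/O.O, (2,1):-1/.X./..X/.OO
[.X./.OX/..O] X move#2: (0,0):-1/XX./.OX/..O*, (0,2):-1/.XX/.OX/..O, (1,0):-1/.X./XOX/..O, (2,0):-1/.X./.OX/X.O, (2,1):-1/.X./.OX/.XO
[XX./.OX/..O] O move#3: (0,2):+1/XXO/.OX/..O*, (1,0):+1/XX./OOX/..O, (2,0):+1/XX./.OX/O.O, (2,1):+1/XX./.OX/.OO
[XXO/.OX/..O] X move#4: (1,0):-1/XXO/XOX/..O*, (2,0):-1/XXO/.OX/X.O, (2,1):-1/XXO/.OX/.XO
[XXO/XOX/..O] O move#5: (2,0):+1/XXO/XOX/O.O*, (2,1):-1/XXO/XOX/.OO
[XXO/XOX/O.O] end (terminal -1, X#6); searched .X./..X/..O to 6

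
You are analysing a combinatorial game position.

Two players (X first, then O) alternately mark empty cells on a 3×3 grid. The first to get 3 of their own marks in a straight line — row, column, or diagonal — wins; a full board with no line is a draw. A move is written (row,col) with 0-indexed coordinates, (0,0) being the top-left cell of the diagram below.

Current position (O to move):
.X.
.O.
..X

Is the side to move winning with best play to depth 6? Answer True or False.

[.X./.O./..X] O move#1: (0,0):+0/OX./.O./..X*, (0,2):+0/.XO/.O./..X, (1,0):+0/.X./OO./..X, (1,2):+0/.X./.OO/..X, (2,0):-1/.X./.O./O.X, (2,1):-1/.X./.O./.OX
[OX./.O./..X] X move#2: (0,2):+0/OXX/.O./..X*, (1,0):+0/OX./XO./..X, (1,2):+0/OX./.OX/..X, (2,0):+0/OX./.O./X.X, (2,1):-1/OX./.O./.XX
[OXX/.O./..X] O move#3: (1,0):-1/OXX/OO./..X, (1,2):+0/OXX/.OO/..X*, (2,0):-1/OXX/.O./O.X, (2,1):-1/OXX/.O./.OX
[OXX/.OO/..X] X move#4: (1,0):+0/OXX/XOO/..X*, (2,0):-1/OXX/.OO/X.X, (2,1):-1/OXX/.OO/.XX
[OXX/XOO/..X] O move#5: (2,0):+0/OXX/XOO/O.X*, (2,1):+0/OXX/XOO/.OX
[OXX/XOO/O.X] X move#6: (2,1):+0/OXX/XOO/OXX*
[OXX/XOO/OXX] end (terminal +0, O#7); searched .X./.O./..X to 6

O winning at [.X./.O./..X]: False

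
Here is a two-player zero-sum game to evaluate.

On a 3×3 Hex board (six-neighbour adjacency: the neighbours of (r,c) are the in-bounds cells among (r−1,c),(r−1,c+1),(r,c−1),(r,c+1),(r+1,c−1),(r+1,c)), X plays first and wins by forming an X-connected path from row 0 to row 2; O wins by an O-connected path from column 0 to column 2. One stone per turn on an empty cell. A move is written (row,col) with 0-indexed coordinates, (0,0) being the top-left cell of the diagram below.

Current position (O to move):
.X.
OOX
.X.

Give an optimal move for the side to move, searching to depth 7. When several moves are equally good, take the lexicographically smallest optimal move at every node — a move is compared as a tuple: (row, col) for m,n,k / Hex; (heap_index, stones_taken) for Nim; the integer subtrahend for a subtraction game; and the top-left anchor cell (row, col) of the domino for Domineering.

ply 1, O at .X./OOX/.X. | (0,0)=-1→OX./OOX/.X.; (0,2)=+1→.XO/OOX/.X.*; (2,0)=-1→.X./OOX/OX.; (2,2)=-1→.X./OOX/.XO
ply 2: .XO/OOX/.X. is terminal -1 (X); from .X./OOX/.X. depth 7

O's best at [.X./OOX/.X.]: (0,2)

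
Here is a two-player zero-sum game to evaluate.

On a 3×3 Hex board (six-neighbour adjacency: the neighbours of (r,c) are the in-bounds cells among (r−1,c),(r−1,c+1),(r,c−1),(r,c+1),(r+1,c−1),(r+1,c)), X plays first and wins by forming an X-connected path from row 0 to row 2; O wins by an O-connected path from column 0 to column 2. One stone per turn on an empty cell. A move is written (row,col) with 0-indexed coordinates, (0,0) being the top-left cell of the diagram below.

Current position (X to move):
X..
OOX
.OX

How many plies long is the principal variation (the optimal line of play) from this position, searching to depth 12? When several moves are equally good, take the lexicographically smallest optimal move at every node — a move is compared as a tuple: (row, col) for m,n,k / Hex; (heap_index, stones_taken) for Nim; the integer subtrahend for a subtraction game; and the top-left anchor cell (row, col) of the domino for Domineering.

ply 1, X at X../OOX/.OX | (0,1)=-1→XX./OOX/.OX; (0,2)=+1→X.X/OOX/.OX*; (2,0)=-1→X../OOX/XOX
ply 2: X.X/OOX/.OX is terminal -1 (O); from X../OOX/.OX depth 12

PV length from [X../OOX/.OX]: 1 ply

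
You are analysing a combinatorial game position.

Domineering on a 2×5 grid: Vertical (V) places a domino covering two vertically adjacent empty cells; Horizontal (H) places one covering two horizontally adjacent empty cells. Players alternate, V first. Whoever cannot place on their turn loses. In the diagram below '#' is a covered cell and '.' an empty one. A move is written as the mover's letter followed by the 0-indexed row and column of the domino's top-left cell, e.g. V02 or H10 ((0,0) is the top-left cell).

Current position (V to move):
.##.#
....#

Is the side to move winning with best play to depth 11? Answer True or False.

V winning at [.##.#/....#]: False

[.##.#/....#] V move#1: V00:-1/###.#/#...#*, V03:-1/.####/...##
[###.#/#...#] H move#2: H11:-1/###.#/###.#, H12:+1/###.#/#.###*
[###.#/#.###] end (terminal -1, V#3); searched .##.#/....# to 11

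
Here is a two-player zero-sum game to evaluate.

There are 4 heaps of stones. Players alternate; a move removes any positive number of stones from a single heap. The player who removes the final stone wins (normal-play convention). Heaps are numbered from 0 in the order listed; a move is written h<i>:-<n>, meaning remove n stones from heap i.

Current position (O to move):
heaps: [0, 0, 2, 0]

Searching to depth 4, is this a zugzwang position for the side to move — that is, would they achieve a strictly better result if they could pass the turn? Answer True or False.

zugzwang((0,0,2,0), O) = False

ply 1, O at (0,0,2,0) | h2:-1=-1→(0,0,1,0); h2:-2=+1→(0,0,0,0)*
ply 2: (0,0,0,0) is terminal -1 (X); from (0,0,2,0) depth 4
suppose O passes — search the same position with X to move:
pass> ply 1, X at (0,0,2,0) | h2:-1=-1→(0,0,1,0); h2:-2=+1→(0,0,0,0)*
pass> ply 2: (0,0,0,0) is terminal -1 (O); from (0,0,2,0) depth 4
for O: play +1, pass -1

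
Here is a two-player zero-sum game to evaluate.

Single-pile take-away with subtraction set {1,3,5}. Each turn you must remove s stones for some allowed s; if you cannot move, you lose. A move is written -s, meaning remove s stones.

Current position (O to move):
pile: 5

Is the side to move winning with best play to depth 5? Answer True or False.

ply 1, O at 5 | -1=+1→4*; -3=+1→2; -5=+1→0
ply 2, X at 4 | -1=-1→3*; -3=-1→1
ply 3, O at 3 | -1=+1→2*; -3=+1→0
ply 4, X at 2 | -1=-1→1*
ply 5, O at 1 | -1=+1→0*
ply 6: 0 is terminal -1 (X); from 5 depth 5

O winning at [5]: True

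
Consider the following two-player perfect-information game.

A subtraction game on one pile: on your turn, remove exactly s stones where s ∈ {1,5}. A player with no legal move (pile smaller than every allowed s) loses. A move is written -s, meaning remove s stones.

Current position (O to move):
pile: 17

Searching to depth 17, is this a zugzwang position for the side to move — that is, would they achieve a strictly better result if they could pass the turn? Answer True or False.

zugzwang(17, O) = False

p1 O@[17]: -1[16]+1* -5[12]+1
p2 X@[16]: -1[15]-1* -5[11]-1
p3 O@[15]: -1[14]+1* -5[10]+1
p4 X@[14]: -1[13]-1* -5[9]-1
p5 O@[13]: -1[12]+1* -5[8]+1
p6 X@[12]: -1[11]-1* -5[7]-1
p7 O@[11]: -1[10]+1* -5[6]+1
p8 X@[10]: -1[9]-1* -5[5]-1
p9 O@[9]: -1[8]+1* -5[4]+1
p10 X@[8]: -1[7]-1* -5[3]-1
p11 O@[7]: -1[6]+1* -5[2]+1
p12 X@[6]: -1[5]-1* -5[1]-1
p13 O@[5]: -1[4]+1* -5[0]+1
p14 X@[4]: -1[3]-1*
p15 O@[3]: -1[2]+1*
p16 X@[2]: -1[1]-1*
p17 O@[1]: -1[0]+1*
p18 X@[0] terminal -1; root [17] d17
suppose O passes — search the same position with X to move:
pass> p1 X@[17]: -1[16]+1* -5[12]+1
pass> p2 O@[16]: -1[15]-1* -5[11]-1
pass> p3 X@[15]: -1[14]+1* -5[10]+1
pass> p4 O@[14]: -1[13]-1* -5[9]-1
pass> p5 X@[13]: -1[12]+1* -5[8]+1
pass> p6 O@[12]: -1[11]-1* -5[7]-1
pass> p7 X@[11]: -1[10]+1* -5[6]+1
pass> p8 O@[10]: -1[9]-1* -5[5]-1
pass> p9 X@[9]: -1[8]+1* -5[4]+1
pass> p10 O@[8]: -1[7]-1* -5[3]-1
pass> p11 X@[7]: -1[6]+1* -5[2]+1
pass> p12 O@[6]: -1[5]-1* -5[1]-1
pass> p13 X@[5]: -1[4]+1* -5[0]+1
pass> p14 O@[4]: -1[3]-1*
pass> p15 X@[3]: -1[2]+1*
pass> p16 O@[2]: -1[1]-1*
pass> p17 X@[1]: -1[0]+1*
pass> p18 O@[0] terminal -1; root [17] d17
for O: play +1, pass -1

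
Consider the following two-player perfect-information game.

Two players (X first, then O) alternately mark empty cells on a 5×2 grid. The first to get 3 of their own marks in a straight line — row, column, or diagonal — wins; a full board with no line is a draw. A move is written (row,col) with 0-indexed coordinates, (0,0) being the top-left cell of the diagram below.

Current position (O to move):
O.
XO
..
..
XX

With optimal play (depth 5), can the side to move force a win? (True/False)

[O./XO/../../XX] O move#1: (0,1):+0/OO/XO/../../XX, (2,0):+0/O./XO/O./../XX, (2,1):+1/O./XO/.O/../XX*, (3,0):+0/O./XO/../O./XX, (3,1):+0/O./XO/../.O/XX
[O./XO/.O/../XX] X move#2: (0,1):-1/OX/XO/.O/../XX*, (2,0):-1/O./XO/XO/../XX, (3,0):-1/O./XO/.O/X./XX, (3,1):-1/O./XO/.O/.X/XX
[OX/XO/.O/../XX] O move#3: (2,0):+0/OX/XO/OO/../XX, (3,0):+0/OX/XO/.O/O./XX, (3,1):+1/OX/XO/.O/.O/XX*
[OX/XO/.O/.O/XX] end (terminal -1, X#4); searched O./XO/../../XX to 5

O winning at [O./XO/../../XX]: True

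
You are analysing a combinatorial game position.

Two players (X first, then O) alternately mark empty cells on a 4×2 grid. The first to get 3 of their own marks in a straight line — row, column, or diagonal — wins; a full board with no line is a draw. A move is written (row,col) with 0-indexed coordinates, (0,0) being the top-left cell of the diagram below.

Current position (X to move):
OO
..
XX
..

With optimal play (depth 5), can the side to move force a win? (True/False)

[OO/../XX/..] X move#1: (1,0):+0/OO/X./XX/..*, (1,1):+0/OO/.X/XX/.., (3,0):+0/OO/../XX/X., (3,1):+0/OO/../XX/.X
[OO/X./XX/..] O move#2: (1,1):-1/OO/XO/XX/.., (3,0):+0/OO/X./XX/O.*, (3,1):-1/OO/X./XX/.O
[OO/X./XX/O.] X move#3: (1,1):+0/OO/XX/XX/O.*, (3,1):+0/OO/X./XX/OX
[OO/XX/XX/O.] O move#4: (3,1):+0/OO/XX/XX/OO*
[OO/XX/XX/OO] end (terminal +0, X#5); searched OO/../XX/.. to 5

X winning at [OO/../XX/..]: False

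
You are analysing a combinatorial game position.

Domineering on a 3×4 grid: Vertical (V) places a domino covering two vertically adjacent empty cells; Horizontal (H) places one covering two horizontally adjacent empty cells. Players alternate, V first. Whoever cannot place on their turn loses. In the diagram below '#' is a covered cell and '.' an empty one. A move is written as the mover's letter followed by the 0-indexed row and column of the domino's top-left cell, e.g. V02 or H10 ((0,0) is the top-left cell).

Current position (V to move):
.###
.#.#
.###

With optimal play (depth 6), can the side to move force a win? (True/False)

p1 V@[.###/.#.#/.###]: V00[####/##.#/.###]+1* V10[.###/##.#/####]+1
p2 H@[####/##.#/.###] terminal -1; root [.###/.#.#/.###] d6

V winning at [.###/.#.#/.###]: True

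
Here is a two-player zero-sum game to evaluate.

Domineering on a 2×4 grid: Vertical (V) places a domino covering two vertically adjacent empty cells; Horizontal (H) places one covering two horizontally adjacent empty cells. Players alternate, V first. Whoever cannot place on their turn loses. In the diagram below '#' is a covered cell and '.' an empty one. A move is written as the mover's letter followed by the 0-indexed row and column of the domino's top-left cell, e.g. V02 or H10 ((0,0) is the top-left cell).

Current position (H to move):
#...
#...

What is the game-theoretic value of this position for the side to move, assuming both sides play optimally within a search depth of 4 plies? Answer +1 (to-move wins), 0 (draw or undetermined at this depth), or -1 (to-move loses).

value(#.../#..., H) = +1

p1 H@[#.../#...]: H01[###./#...]+1* H02[#.##/#...]+1 H11[#.../###.]+1 H12[#.../#.##]+1
p2 V@[###./#...]: V03[####/#..#]-1*
p3 H@[####/#..#]: H11[####/####]+1*
p4 V@[####/####] terminal -1; root [#.../#...] d4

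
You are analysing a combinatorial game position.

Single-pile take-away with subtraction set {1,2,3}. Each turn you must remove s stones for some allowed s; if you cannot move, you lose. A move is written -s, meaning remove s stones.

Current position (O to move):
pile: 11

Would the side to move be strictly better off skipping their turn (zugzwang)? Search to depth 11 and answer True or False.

ply 1, O at 11 | -1=-1→10; -2=-1→9; -3=+1→8*
ply 2, X at 8 | -1=-1→7*; -2=-1→6; -3=-1→5
ply 3, O at 7 | -1=-1→6; -2=-1→5; -3=+1→4*
ply 4, X at 4 | -1=-1→3*; -2=-1→2; -3=-1→1
ply 5, O at 3 | -1=-1→2; -2=-1→1; -3=+1→0*
ply 6: 0 is terminal -1 (X); from 11 depth 11
if O skipped the turn, X would face:
~ ply 1, X at 11 | -1=-1→10; -2=-1→9; -3=+1→8*
~ ply 2, O at 8 | -1=-1→7*; -2=-1→6; -3=-1→5
~ ply 3, X at 7 | -1=-1→6; -2=-1→5; -3=+1→4*
~ ply 4, O at 4 | -1=-1→3*; -2=-1→2; -3=-1→1
~ ply 5, X at 3 | -1=-1→2; -2=-1→1; -3=+1→0*
~ ply 6: 0 is terminal -1 (O); from 11 depth 11
compare (O): move=+1 vs pass=-1

zugzwang(11, O) = False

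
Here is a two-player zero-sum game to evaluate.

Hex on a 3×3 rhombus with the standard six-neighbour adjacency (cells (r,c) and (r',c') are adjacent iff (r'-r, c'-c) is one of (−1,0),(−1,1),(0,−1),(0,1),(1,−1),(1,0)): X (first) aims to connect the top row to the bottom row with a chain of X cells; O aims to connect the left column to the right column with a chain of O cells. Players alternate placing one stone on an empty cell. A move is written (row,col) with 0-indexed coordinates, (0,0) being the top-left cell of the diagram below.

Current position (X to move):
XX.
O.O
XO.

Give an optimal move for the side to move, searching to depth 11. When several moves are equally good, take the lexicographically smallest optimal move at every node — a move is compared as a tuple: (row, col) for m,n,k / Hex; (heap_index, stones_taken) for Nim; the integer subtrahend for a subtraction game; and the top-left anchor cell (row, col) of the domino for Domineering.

X's best at [XX./O.O/XO.]: (1,1)

p1 X@[XX./O.O/XO.]: (0,2)[XXX/O.O/XO.]-1 (1,1)[XX./OXO/XO.]+1* (2,2)[XX./O.O/XOX]-1
p2 O@[XX./OXO/XO.] terminal -1; root [XX./O.O/XO.] d11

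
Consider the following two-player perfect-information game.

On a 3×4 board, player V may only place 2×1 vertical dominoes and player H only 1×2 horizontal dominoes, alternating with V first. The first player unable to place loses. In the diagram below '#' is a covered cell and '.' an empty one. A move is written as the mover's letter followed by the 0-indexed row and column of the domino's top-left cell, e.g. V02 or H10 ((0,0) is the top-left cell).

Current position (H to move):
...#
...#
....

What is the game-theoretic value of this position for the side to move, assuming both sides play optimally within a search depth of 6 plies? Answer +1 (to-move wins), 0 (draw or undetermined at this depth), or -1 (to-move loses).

p1 H@[...#/...#/....]: H00[##.#/...#/....]-1 H01[.###/...#/....]-1 H10[...#/##.#/....]+1* H11[...#/.###/....]+1 H20[...#/...#/##..]-1 H21[...#/...#/.##.]-1 H22[...#/...#/..##]-1
p2 V@[...#/##.#/....]: V02[..##/####/....]-1* V12[...#/####/..#.]-1
p3 H@[..##/####/....]: H00[####/####/....]+1* H20[..##/####/##..]+1 H21[..##/####/.##.]+1 H22[..##/####/..##]+1
p4 V@[####/####/....] terminal -1; root [...#/...#/....] d6

value(...#/...#/...., H) = +1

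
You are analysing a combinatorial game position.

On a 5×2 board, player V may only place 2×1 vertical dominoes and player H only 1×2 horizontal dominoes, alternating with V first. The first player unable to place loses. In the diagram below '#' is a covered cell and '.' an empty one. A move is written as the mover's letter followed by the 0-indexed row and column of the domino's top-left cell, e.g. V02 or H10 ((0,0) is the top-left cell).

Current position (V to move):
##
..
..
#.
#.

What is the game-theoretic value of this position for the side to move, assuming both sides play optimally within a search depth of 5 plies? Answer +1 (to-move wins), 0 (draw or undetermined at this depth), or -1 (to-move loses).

p1 V@[##/../../#./#.]: V10[##/#./#./#./#.]+1* V11[##/.#/.#/#./#.]+1 V21[##/../.#/##/#.]-1 V31[##/../../##/##]-1
p2 H@[##/#./#./#./#.] terminal -1; root [##/../../#./#.] d5

value(##/../../#./#., V) = +1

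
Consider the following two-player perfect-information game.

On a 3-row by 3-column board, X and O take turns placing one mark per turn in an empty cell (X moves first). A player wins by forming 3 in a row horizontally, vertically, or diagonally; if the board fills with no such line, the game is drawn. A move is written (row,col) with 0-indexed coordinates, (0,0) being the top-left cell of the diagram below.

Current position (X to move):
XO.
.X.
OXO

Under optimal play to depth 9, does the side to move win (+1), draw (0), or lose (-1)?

ply 1, X at XO./.X./OXO | (0,2)=+0→XOX/.X./OXO*; (1,0)=+0→XO./XX./OXO; (1,2)=+0→XO./.XX/OXO
ply 2, O at XOX/.X./OXO | (1,0)=+0→XOX/OX./OXO*; (1,2)=+0→XOX/.XO/OXO
ply 3, X at XOX/OX./OXO | (1,2)=+0→XOX/OXX/OXO*
ply 4: XOX/OXX/OXO is terminal +0 (O); from XO./.X./OXO depth 9

value(XO./.X./OXO, X) = 0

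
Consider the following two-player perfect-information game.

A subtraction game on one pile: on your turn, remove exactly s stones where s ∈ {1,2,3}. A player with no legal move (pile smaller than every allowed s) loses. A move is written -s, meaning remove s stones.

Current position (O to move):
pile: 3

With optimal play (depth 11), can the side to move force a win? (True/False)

ply 1, O at 3 | -1=-1→2; -2=-1→1; -3=+1→0*
ply 2: 0 is terminal -1 (X); from 3 depth 11

O winning at [3]: True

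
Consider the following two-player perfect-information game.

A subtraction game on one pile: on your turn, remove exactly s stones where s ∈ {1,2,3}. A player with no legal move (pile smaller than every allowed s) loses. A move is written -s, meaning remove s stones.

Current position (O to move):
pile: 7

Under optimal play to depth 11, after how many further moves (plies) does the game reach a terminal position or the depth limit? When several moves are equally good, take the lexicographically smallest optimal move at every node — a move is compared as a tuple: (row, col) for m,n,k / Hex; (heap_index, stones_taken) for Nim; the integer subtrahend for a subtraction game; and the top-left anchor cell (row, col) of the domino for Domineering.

PV length from [7]: 3 plies

ply 1, O at 7 | -1=-1→6; -2=-1→5; -3=+1→4*
ply 2, X at 4 | -1=-1→3*; -2=-1→2; -3=-1→1
ply 3, O at 3 | -1=-1→2; -2=-1→1; -3=+1→0*
ply 4: 0 is terminal -1 (X); from 7 depth 11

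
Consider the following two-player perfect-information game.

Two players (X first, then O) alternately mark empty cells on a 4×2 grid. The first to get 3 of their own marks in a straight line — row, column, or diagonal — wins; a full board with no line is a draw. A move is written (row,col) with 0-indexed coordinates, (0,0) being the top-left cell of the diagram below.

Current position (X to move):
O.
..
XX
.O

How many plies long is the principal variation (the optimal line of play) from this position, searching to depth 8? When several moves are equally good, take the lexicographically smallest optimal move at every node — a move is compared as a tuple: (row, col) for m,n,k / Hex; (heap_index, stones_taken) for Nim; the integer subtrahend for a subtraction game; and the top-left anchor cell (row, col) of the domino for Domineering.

p1 X@[O./../XX/.O]: (0,1)[OX/../XX/.O]+0* (1,0)[O./X./XX/.O]+0 (1,1)[O./.X/XX/.O]+0 (3,0)[O./../XX/XO]+0
p2 O@[OX/../XX/.O]: (1,0)[OX/O./XX/.O]-1 (1,1)[OX/.O/XX/.O]+0* (3,0)[OX/../XX/OO]-1
p3 X@[OX/.O/XX/.O]: (1,0)[OX/XO/XX/.O]+0* (3,0)[OX/.O/XX/XO]+0
p4 O@[OX/XO/XX/.O]: (3,0)[OX/XO/XX/OO]+0*
p5 X@[OX/XO/XX/OO] terminal +0; root [O./../XX/.O] d8

PV length from [O./../XX/.O]: 4 plies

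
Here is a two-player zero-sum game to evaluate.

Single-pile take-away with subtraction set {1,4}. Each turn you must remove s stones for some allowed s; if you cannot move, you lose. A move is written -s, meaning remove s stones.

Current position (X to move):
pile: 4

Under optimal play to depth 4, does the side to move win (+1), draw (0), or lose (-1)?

value(4, X) = +1

[4] X move#1: -1:-1/3, -4:+1/0*
[0] end (terminal -1, O#2); searched 4 to 4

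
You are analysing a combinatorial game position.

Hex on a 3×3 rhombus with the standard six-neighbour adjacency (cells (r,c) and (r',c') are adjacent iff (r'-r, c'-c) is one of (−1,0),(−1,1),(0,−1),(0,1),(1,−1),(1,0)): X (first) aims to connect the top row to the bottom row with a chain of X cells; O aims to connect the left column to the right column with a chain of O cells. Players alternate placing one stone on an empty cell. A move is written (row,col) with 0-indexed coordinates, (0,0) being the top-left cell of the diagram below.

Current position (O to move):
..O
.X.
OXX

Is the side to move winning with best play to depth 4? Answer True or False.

p1 O@[..O/.X./OXX]: (0,0)[O.O/.X./OXX]-1 (0,1)[.OO/.X./OXX]+1* (1,0)[..O/OX./OXX]-1 (1,2)[..O/.XO/OXX]-1
p2 X@[.OO/.X./OXX]: (0,0)[XOO/.X./OXX]-1* (1,0)[.OO/XX./OXX]-1 (1,2)[.OO/.XX/OXX]-1
p3 O@[XOO/.X./OXX]: (1,0)[XOO/OX./OXX]+1* (1,2)[XOO/.XO/OXX]-1
p4 X@[XOO/OX./OXX] terminal -1; root [..O/.X./OXX] d4

O winning at [..O/.X./OXX]: True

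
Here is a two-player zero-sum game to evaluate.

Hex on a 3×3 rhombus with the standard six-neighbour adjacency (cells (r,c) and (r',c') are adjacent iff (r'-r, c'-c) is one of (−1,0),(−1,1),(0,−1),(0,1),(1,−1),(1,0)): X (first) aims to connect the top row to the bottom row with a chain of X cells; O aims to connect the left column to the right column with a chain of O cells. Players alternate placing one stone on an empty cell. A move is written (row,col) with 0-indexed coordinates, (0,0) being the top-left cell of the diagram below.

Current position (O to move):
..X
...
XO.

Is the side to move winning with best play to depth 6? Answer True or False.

O winning at [..X/.../XO.]: False

ply 1, O at ..X/.../XO. | (0,0)=-1→O.X/.../XO.*; (0,1)=-1→.OX/.../XO.; (1,0)=-1→..X/O../XO.; (1,1)=-1→..X/.O./XO.; (1,2)=-1→..X/..O/XO.; (2,2)=-1→..X/.../XOO
ply 2, X at O.X/.../XO. | (0,1)=+1→OXX/.../XO.*; (1,0)=+1→O.X/X../XO.; (1,1)=+1→O.X/.X./XO.; (1,2)=+1→O.X/..X/XO.; (2,2)=+1→O.X/.../XOX
ply 3, O at OXX/.../XO. | (1,0)=-1→OXX/O../XO.*; (1,1)=-1→OXX/.O./XO.; (1,2)=-1→OXX/..O/XO.; (2,2)=-1→OXX/.../XOO
ply 4, X at OXX/O../XO. | (1,1)=+1→OXX/OX./XO.*; (1,2)=+1→OXX/O.X/XO.; (2,2)=+1→OXX/O../XOX
ply 5: OXX/OX./XO. is terminal -1 (O); from ..X/.../XO. depth 6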